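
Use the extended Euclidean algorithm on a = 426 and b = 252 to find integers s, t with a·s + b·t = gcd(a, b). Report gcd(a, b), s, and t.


Euclidean algorithm on (426, 252) — divide until remainder is 0:
  426 = 1 · 252 + 174
  252 = 1 · 174 + 78
  174 = 2 · 78 + 18
  78 = 4 · 18 + 6
  18 = 3 · 6 + 0
gcd(426, 252) = 6.
Track Bezout coefficients alongside the remainders: start with r₀ = 426 = a·1 + b·0 (s = 1, t = 0) and r₁ = 252 = a·0 + b·1 (s = 0, t = 1); each new remainder r_{k+1} = r_{k-1} − q_k·r_k inherits s_{k+1} = s_{k-1} − q_k·s_k, t_{k+1} = t_{k-1} − q_k·t_k, so r_k = a·s_k + b·t_k at every step:
  q = 1: r = 174, s = 1 − 1·0 = 1, t = 0 − 1·1 = -1  (check: 426·1 + 252·(-1) = 174)
  q = 1: r = 78, s = 0 − 1·1 = -1, t = 1 − 1·(-1) = 2  (check: 426·(-1) + 252·2 = 78)
  q = 2: r = 18, s = 1 − 2·(-1) = 3, t = -1 − 2·2 = -5  (check: 426·3 + 252·(-5) = 18)
  q = 4: r = 6, s = -1 − 4·3 = -13, t = 2 − 4·(-5) = 22  (check: 426·(-13) + 252·22 = 6)
The row with r = 6 (the gcd) gives the Bezout coefficients s = -13, t = 22.
Result: 426 · (-13) + 252 · (22) = 6.

gcd(426, 252) = 6; s = -13, t = 22 (check: 426·(-13) + 252·22 = 6).


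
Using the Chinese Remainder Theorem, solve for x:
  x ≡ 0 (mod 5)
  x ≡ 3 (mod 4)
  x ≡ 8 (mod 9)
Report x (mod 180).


Moduli 5, 4, 9 are pairwise coprime; by CRT there is a unique solution modulo M = 5 · 4 · 9 = 180.
Solve pairwise, accumulating the modulus:
  Start with x ≡ 0 (mod 5).
  Combine with x ≡ 3 (mod 4): since gcd(5, 4) = 1, we get a unique residue mod 20.
    Write x = 0 + 5·t and substitute into x ≡ 3 (mod 4): 5·t ≡ 3 − 0 = 3 (mod 4).
    Reduce coefficients mod 4: 1·t ≡ 3 (mod 4).
    So t ≡ 3 (mod 4).
    Then x = 0 + 5·3 = 15, valid modulo lcm(5, 4) = 20: x ≡ 15 (mod 20).
  Combine with x ≡ 8 (mod 9): since gcd(20, 9) = 1, we get a unique residue mod 180.
    Write x = 15 + 20·t and substitute into x ≡ 8 (mod 9): 20·t ≡ 8 − 15 = -7 (mod 9).
    Reduce coefficients mod 9: 2·t ≡ 2 (mod 9).
    The inverse of 2 mod 9 is 5 (since 2·5 = 10 = 1·9 + 1), so t ≡ 5·2 = 10 ≡ 1 (mod 9).
    Then x = 15 + 20·1 = 35, valid modulo lcm(20, 9) = 180: x ≡ 35 (mod 180).
Verify: 35 mod 5 = 0 ✓, 35 mod 4 = 3 ✓, 35 mod 9 = 8 ✓.

x ≡ 35 (mod 180).


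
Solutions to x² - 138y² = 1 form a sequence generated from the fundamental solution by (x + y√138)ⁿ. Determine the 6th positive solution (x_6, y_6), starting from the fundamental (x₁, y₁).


Step 1: Find the fundamental solution (x₁, y₁) of x² - 138y² = 1.
  Expand √138 as a continued fraction. a₀ = ⌊√138⌋ = 11; iterate m_{k+1} = d_k·a_k − m_k, d_{k+1} = (138 − m_{k+1}²)/d_k, a_{k+1} = ⌊(a₀ + m_{k+1})/d_{k+1}⌋ (starting m₀ = 0, d₀ = 1), with convergents p_k = a_k·p_{k-1} + p_{k-2}, q_k = a_k·q_{k-1} + q_{k-2} (p₋₁ = 1, q₋₁ = 0):
  k = 0: a₀ = 11; p₀/q₀ = 11/1; p₀² − 138·q₀² = 121 − 138 = -17.
  k = 1: m = 11, d = 17, a = ⌊(11 + 11)/17⌋ = 1; p/q = (1·11 + 1)/(1·1 + 0) = 12/1; p² − 138·q² = 144 − 138 = 6.
  k = 2: m = 6, d = 6, a = ⌊(11 + 6)/6⌋ = 2; p/q = (2·12 + 11)/(2·1 + 1) = 35/3; p² − 138·q² = 1225 − 1242 = -17.
  k = 3: m = 6, d = 17, a = ⌊(11 + 6)/17⌋ = 1; p/q = (1·35 + 12)/(1·3 + 1) = 47/4; p² − 138·q² = 2209 − 2208 = 1.
  The first convergent with p² − 138·q² = 1 gives the fundamental solution (x₁, y₁) = (47, 4).
Step 2: Apply the recurrence (x_{n+1}, y_{n+1}) = (x₁x_n + 138y₁y_n, x₁y_n + y₁x_n) repeatedly.
  From (x_1, y_1) = (47, 4): x_2 = 47·47 + 138·4·4 = 4417; y_2 = 47·4 + 4·47 = 376.
  From (x_2, y_2) = (4417, 376): x_3 = 47·4417 + 138·4·376 = 415151; y_3 = 47·376 + 4·4417 = 35340.
  From (x_3, y_3) = (415151, 35340): x_4 = 47·415151 + 138·4·35340 = 39019777; y_4 = 47·35340 + 4·415151 = 3321584.
  From (x_4, y_4) = (39019777, 3321584): x_5 = 47·39019777 + 138·4·3321584 = 3667443887; y_5 = 47·3321584 + 4·39019777 = 312193556.
  From (x_5, y_5) = (3667443887, 312193556): x_6 = 47·3667443887 + 138·4·312193556 = 344700705601; y_6 = 47·312193556 + 4·3667443887 = 29342872680.
Step 3: Verify x_6² - 138·y_6² = 118818576441827272771201 - 118818576441827272771200 = 1 (should be 1). ✓

(x_1, y_1) = (47, 4); (x_6, y_6) = (344700705601, 29342872680).


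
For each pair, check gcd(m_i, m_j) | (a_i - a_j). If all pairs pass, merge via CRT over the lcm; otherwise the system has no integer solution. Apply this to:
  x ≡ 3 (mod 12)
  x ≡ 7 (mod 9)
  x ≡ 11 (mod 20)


Moduli 12, 9, 20 are not pairwise coprime, so CRT works modulo lcm(m_i) when all pairwise compatibility conditions hold.
Pairwise compatibility: gcd(m_i, m_j) must divide a_i - a_j for every pair.
Merge one congruence at a time:
  Start: x ≡ 3 (mod 12).
  Combine with x ≡ 7 (mod 9): gcd(12, 9) = 3, and 7 - 3 = 4 is NOT divisible by 3.
    ⇒ system is inconsistent (no integer solution).

No solution (the system is inconsistent).


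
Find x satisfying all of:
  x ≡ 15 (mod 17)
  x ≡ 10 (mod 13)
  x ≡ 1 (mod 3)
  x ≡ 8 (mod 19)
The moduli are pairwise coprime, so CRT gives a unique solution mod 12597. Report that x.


Product of moduli M = 17 · 13 · 3 · 19 = 12597.
Merge one congruence at a time:
  Start: x ≡ 15 (mod 17).
  Combine with x ≡ 10 (mod 13); new modulus lcm = 221.
    Write x = 15 + 17·t and substitute into x ≡ 10 (mod 13): 17·t ≡ 10 − 15 = -5 (mod 13).
    Reduce coefficients mod 13: 4·t ≡ 8 (mod 13).
    The inverse of 4 mod 13 is 10 (since 4·10 = 40 = 3·13 + 1), so t ≡ 10·8 = 80 ≡ 2 (mod 13).
    Then x = 15 + 17·2 = 49, valid modulo lcm(17, 13) = 221: x ≡ 49 (mod 221).
  Combine with x ≡ 1 (mod 3); new modulus lcm = 663.
    Write x = 49 + 221·t and substitute into x ≡ 1 (mod 3): 221·t ≡ 1 − 49 = -48 (mod 3).
    Reduce coefficients mod 3: 2·t ≡ 0 (mod 3).
    The inverse of 2 mod 3 is 2 (since 2·2 = 4 = 1·3 + 1), so t ≡ 2·0 = 0 ≡ 0 (mod 3).
    Then x = 49 + 221·0 = 49, valid modulo lcm(221, 3) = 663: x ≡ 49 (mod 663).
  Combine with x ≡ 8 (mod 19); new modulus lcm = 12597.
    Write x = 49 + 663·t and substitute into x ≡ 8 (mod 19): 663·t ≡ 8 − 49 = -41 (mod 19).
    Reduce coefficients mod 19: 17·t ≡ 16 (mod 19).
    The inverse of 17 mod 19 is 9 (since 17·9 = 153 = 8·19 + 1), so t ≡ 9·16 = 144 ≡ 11 (mod 19).
    Then x = 49 + 663·11 = 7342, valid modulo lcm(663, 19) = 12597: x ≡ 7342 (mod 12597).
Verify against each original: 7342 mod 17 = 15, 7342 mod 13 = 10, 7342 mod 3 = 1, 7342 mod 19 = 8.

x ≡ 7342 (mod 12597).


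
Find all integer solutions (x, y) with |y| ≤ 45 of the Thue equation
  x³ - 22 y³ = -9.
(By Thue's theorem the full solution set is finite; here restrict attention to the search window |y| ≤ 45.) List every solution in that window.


The equation is x³ - 22y³ = -9. For fixed y, x³ = 22·y³ − 9, so a solution requires the RHS to be a perfect cube.
Strategy: iterate y from -45 to 45, compute RHS = 22·y³ − 9, and check whether it is a (positive or negative) perfect cube.
Check small values of y:
  y = 0: RHS = -9 is not a perfect cube.
  y = 1: RHS = 13 is not a perfect cube.
  y = -1: RHS = -31 is not a perfect cube.
  y = 2: RHS = 167 is not a perfect cube.
  y = -2: RHS = -185 is not a perfect cube.
  y = 3: RHS = 585 is not a perfect cube.
  y = -3: RHS = -603 is not a perfect cube.
Continuing the search up to |y| = 45 finds no solutions either.
No (x, y) in the scanned range satisfies the equation.

No integer solutions with |y| ≤ 45.


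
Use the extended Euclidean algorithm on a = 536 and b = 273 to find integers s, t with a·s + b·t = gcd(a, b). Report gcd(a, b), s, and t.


Euclidean algorithm on (536, 273) — divide until remainder is 0:
  536 = 1 · 273 + 263
  273 = 1 · 263 + 10
  263 = 26 · 10 + 3
  10 = 3 · 3 + 1
  3 = 3 · 1 + 0
gcd(536, 273) = 1.
Track Bezout coefficients alongside the remainders: start with r₀ = 536 = a·1 + b·0 (s = 1, t = 0) and r₁ = 273 = a·0 + b·1 (s = 0, t = 1); each new remainder r_{k+1} = r_{k-1} − q_k·r_k inherits s_{k+1} = s_{k-1} − q_k·s_k, t_{k+1} = t_{k-1} − q_k·t_k, so r_k = a·s_k + b·t_k at every step:
  q = 1: r = 263, s = 1 − 1·0 = 1, t = 0 − 1·1 = -1  (check: 536·1 + 273·(-1) = 263)
  q = 1: r = 10, s = 0 − 1·1 = -1, t = 1 − 1·(-1) = 2  (check: 536·(-1) + 273·2 = 10)
  q = 26: r = 3, s = 1 − 26·(-1) = 27, t = -1 − 26·2 = -53  (check: 536·27 + 273·(-53) = 3)
  q = 3: r = 1, s = -1 − 3·27 = -82, t = 2 − 3·(-53) = 161  (check: 536·(-82) + 273·161 = 1)
The row with r = 1 (the gcd) gives the Bezout coefficients s = -82, t = 161.
Result: 536 · (-82) + 273 · (161) = 1.

gcd(536, 273) = 1; s = -82, t = 161 (check: 536·(-82) + 273·161 = 1).


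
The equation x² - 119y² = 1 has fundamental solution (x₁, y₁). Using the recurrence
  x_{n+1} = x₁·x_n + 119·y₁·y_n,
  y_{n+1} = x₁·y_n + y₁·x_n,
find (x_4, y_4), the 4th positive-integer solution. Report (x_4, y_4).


Step 1: Find the fundamental solution (x₁, y₁) of x² - 119y² = 1.
  Expand √119 as a continued fraction. a₀ = ⌊√119⌋ = 10; iterate m_{k+1} = d_k·a_k − m_k, d_{k+1} = (119 − m_{k+1}²)/d_k, a_{k+1} = ⌊(a₀ + m_{k+1})/d_{k+1}⌋ (starting m₀ = 0, d₀ = 1), with convergents p_k = a_k·p_{k-1} + p_{k-2}, q_k = a_k·q_{k-1} + q_{k-2} (p₋₁ = 1, q₋₁ = 0):
  k = 0: a₀ = 10; p₀/q₀ = 10/1; p₀² − 119·q₀² = 100 − 119 = -19.
  k = 1: m = 10, d = 19, a = ⌊(10 + 10)/19⌋ = 1; p/q = (1·10 + 1)/(1·1 + 0) = 11/1; p² − 119·q² = 121 − 119 = 2.
  k = 2: m = 9, d = 2, a = ⌊(10 + 9)/2⌋ = 9; p/q = (9·11 + 10)/(9·1 + 1) = 109/10; p² − 119·q² = 11881 − 11900 = -19.
  k = 3: m = 9, d = 19, a = ⌊(10 + 9)/19⌋ = 1; p/q = (1·109 + 11)/(1·10 + 1) = 120/11; p² − 119·q² = 14400 − 14399 = 1.
  The first convergent with p² − 119·q² = 1 gives the fundamental solution (x₁, y₁) = (120, 11).
Step 2: Apply the recurrence (x_{n+1}, y_{n+1}) = (x₁x_n + 119y₁y_n, x₁y_n + y₁x_n) repeatedly.
  From (x_1, y_1) = (120, 11): x_2 = 120·120 + 119·11·11 = 28799; y_2 = 120·11 + 11·120 = 2640.
  From (x_2, y_2) = (28799, 2640): x_3 = 120·28799 + 119·11·2640 = 6911640; y_3 = 120·2640 + 11·28799 = 633589.
  From (x_3, y_3) = (6911640, 633589): x_4 = 120·6911640 + 119·11·633589 = 1658764801; y_4 = 120·633589 + 11·6911640 = 152058720.
Step 3: Verify x_4² - 119·y_4² = 2751500665036569601 - 2751500665036569600 = 1 (should be 1). ✓

(x_1, y_1) = (120, 11); (x_4, y_4) = (1658764801, 152058720).


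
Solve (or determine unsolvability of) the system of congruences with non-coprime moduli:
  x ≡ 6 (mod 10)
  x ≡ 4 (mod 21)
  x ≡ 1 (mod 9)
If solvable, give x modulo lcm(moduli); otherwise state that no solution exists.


Moduli 10, 21, 9 are not pairwise coprime, so CRT works modulo lcm(m_i) when all pairwise compatibility conditions hold.
Pairwise compatibility: gcd(m_i, m_j) must divide a_i - a_j for every pair.
Merge one congruence at a time:
  Start: x ≡ 6 (mod 10).
  Combine with x ≡ 4 (mod 21): gcd(10, 21) = 1; 4 - 6 = -2, which IS divisible by 1, so compatible.
    Write x = 6 + 10·t and substitute into x ≡ 4 (mod 21): 10·t ≡ 4 − 6 = -2 (mod 21).
    Reduce coefficients mod 21: 10·t ≡ 19 (mod 21).
    The inverse of 10 mod 21 is 19 (since 10·19 = 190 = 9·21 + 1), so t ≡ 19·19 = 361 ≡ 4 (mod 21).
    Then x = 6 + 10·4 = 46, valid modulo lcm(10, 21) = 210: x ≡ 46 (mod 210).
  Combine with x ≡ 1 (mod 9): gcd(210, 9) = 3; 1 - 46 = -45, which IS divisible by 3, so compatible.
    Write x = 46 + 210·t and substitute into x ≡ 1 (mod 9): 210·t ≡ 1 − 46 = -45 (mod 9).
    Divide the congruence (and modulus) by g = 3: 70·t ≡ -15 (mod 3).
    Reduce coefficients mod 3: 1·t ≡ 0 (mod 3).
    So t ≡ 0 (mod 3).
    Then x = 46 + 210·0 = 46, valid modulo lcm(210, 9) = 630: x ≡ 46 (mod 630).
Verify: 46 mod 10 = 6, 46 mod 21 = 4, 46 mod 9 = 1.

x ≡ 46 (mod 630).


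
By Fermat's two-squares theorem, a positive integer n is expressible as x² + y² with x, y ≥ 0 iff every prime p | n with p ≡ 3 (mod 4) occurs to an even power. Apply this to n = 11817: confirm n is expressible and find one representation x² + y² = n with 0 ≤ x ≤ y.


Step 1: Factor n = 11817 = 3^2 · 13 · 101.
Step 2: Check the mod-4 condition on each prime factor: 3 ≡ 3 (mod 4), exponent 2 (must be even); 13 ≡ 1 (mod 4), exponent 1; 101 ≡ 1 (mod 4), exponent 1.
All primes ≡ 3 (mod 4) appear to even exponent (or don't appear), so by the two-squares theorem n IS expressible as a sum of two squares.
Step 3: Build a representation. Group n = k² · m with k = 3 and m = 13 · 101 = 1313 (a product of primes ≡ 1 (mod 4)); a representation of m scales to one of n via (k·x)² + (k·y)² = k²(x² + y²). Each prime p ≡ 1 (mod 4) is itself a sum of two squares; find a² by testing p − a² for a perfect square:
  13: 13 − 1² = 12, 13 − 2² = 9 = 3² ⇒ 13 = 2² + 3².
  101: 101 − 1² = 100 = 10² ⇒ 101 = 1² + 10².
  Combine using the Brahmagupta–Fibonacci identity (a² + b²)(c² + d²) = (ac − bd)² + (ad + bc)² = (ac + bd)² + (ad − bc)²:
  13 · 101 = 1313: from (2² + 3²)(1² + 10²), take (2·1 − 3·10, 2·10 + 3·1) = (2 − 30, 20 + 3) = (-28, 23); dropping signs (only squares matter) gives (28, 23); check 28² + 23² = 784 + 529 = 1313 ✓.
  Scale by k = 3: (3·28, 3·23) = (84, 69).
Step 4: Order so x ≤ y and verify: 69² + 84² = 4761 + 7056 = 11817 = n. ✓

n = 11817 = 69² + 84² (one valid representation with x ≤ y).


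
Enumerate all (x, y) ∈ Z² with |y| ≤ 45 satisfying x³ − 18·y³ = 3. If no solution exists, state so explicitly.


The equation is x³ - 18y³ = 3. For fixed y, x³ = 18·y³ + 3, so a solution requires the RHS to be a perfect cube.
Strategy: iterate y from -45 to 45, compute RHS = 18·y³ + 3, and check whether it is a (positive or negative) perfect cube.
Check small values of y:
  y = 0: RHS = 3 is not a perfect cube.
  y = 1: RHS = 21 is not a perfect cube.
  y = -1: RHS = -15 is not a perfect cube.
  y = 2: RHS = 147 is not a perfect cube.
  y = -2: RHS = -141 is not a perfect cube.
  y = 3: RHS = 489 is not a perfect cube.
  y = -3: RHS = -483 is not a perfect cube.
Continuing the search up to |y| = 45 finds no solutions either.
No (x, y) in the scanned range satisfies the equation.

No integer solutions with |y| ≤ 45.


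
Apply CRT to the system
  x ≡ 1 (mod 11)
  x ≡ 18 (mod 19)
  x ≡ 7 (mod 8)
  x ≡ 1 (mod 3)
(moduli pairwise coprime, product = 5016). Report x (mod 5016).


Product of moduli M = 11 · 19 · 8 · 3 = 5016.
Merge one congruence at a time:
  Start: x ≡ 1 (mod 11).
  Combine with x ≡ 18 (mod 19); new modulus lcm = 209.
    Write x = 1 + 11·t and substitute into x ≡ 18 (mod 19): 11·t ≡ 18 − 1 = 17 (mod 19).
    The inverse of 11 mod 19 is 7 (since 11·7 = 77 = 4·19 + 1), so t ≡ 7·17 = 119 ≡ 5 (mod 19).
    Then x = 1 + 11·5 = 56, valid modulo lcm(11, 19) = 209: x ≡ 56 (mod 209).
  Combine with x ≡ 7 (mod 8); new modulus lcm = 1672.
    Write x = 56 + 209·t and substitute into x ≡ 7 (mod 8): 209·t ≡ 7 − 56 = -49 (mod 8).
    Reduce coefficients mod 8: 1·t ≡ 7 (mod 8).
    So t ≡ 7 (mod 8).
    Then x = 56 + 209·7 = 1519, valid modulo lcm(209, 8) = 1672: x ≡ 1519 (mod 1672).
  Combine with x ≡ 1 (mod 3); new modulus lcm = 5016.
    Write x = 1519 + 1672·t and substitute into x ≡ 1 (mod 3): 1672·t ≡ 1 − 1519 = -1518 (mod 3).
    Reduce coefficients mod 3: 1·t ≡ 0 (mod 3).
    So t ≡ 0 (mod 3).
    Then x = 1519 + 1672·0 = 1519, valid modulo lcm(1672, 3) = 5016: x ≡ 1519 (mod 5016).
Verify against each original: 1519 mod 11 = 1, 1519 mod 19 = 18, 1519 mod 8 = 7, 1519 mod 3 = 1.

x ≡ 1519 (mod 5016).


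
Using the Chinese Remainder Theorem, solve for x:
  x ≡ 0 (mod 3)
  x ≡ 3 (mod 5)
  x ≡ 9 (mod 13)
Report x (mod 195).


Moduli 3, 5, 13 are pairwise coprime; by CRT there is a unique solution modulo M = 3 · 5 · 13 = 195.
Solve pairwise, accumulating the modulus:
  Start with x ≡ 0 (mod 3).
  Combine with x ≡ 3 (mod 5): since gcd(3, 5) = 1, we get a unique residue mod 15.
    Write x = 0 + 3·t and substitute into x ≡ 3 (mod 5): 3·t ≡ 3 − 0 = 3 (mod 5).
    The inverse of 3 mod 5 is 2 (since 3·2 = 6 = 1·5 + 1), so t ≡ 2·3 = 6 ≡ 1 (mod 5).
    Then x = 0 + 3·1 = 3, valid modulo lcm(3, 5) = 15: x ≡ 3 (mod 15).
  Combine with x ≡ 9 (mod 13): since gcd(15, 13) = 1, we get a unique residue mod 195.
    Write x = 3 + 15·t and substitute into x ≡ 9 (mod 13): 15·t ≡ 9 − 3 = 6 (mod 13).
    Reduce coefficients mod 13: 2·t ≡ 6 (mod 13).
    The inverse of 2 mod 13 is 7 (since 2·7 = 14 = 1·13 + 1), so t ≡ 7·6 = 42 ≡ 3 (mod 13).
    Then x = 3 + 15·3 = 48, valid modulo lcm(15, 13) = 195: x ≡ 48 (mod 195).
Verify: 48 mod 3 = 0 ✓, 48 mod 5 = 3 ✓, 48 mod 13 = 9 ✓.

x ≡ 48 (mod 195).


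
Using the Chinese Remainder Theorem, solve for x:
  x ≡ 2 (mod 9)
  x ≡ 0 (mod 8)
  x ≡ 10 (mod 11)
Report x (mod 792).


Moduli 9, 8, 11 are pairwise coprime; by CRT there is a unique solution modulo M = 9 · 8 · 11 = 792.
Solve pairwise, accumulating the modulus:
  Start with x ≡ 2 (mod 9).
  Combine with x ≡ 0 (mod 8): since gcd(9, 8) = 1, we get a unique residue mod 72.
    Write x = 2 + 9·t and substitute into x ≡ 0 (mod 8): 9·t ≡ 0 − 2 = -2 (mod 8).
    Reduce coefficients mod 8: 1·t ≡ 6 (mod 8).
    So t ≡ 6 (mod 8).
    Then x = 2 + 9·6 = 56, valid modulo lcm(9, 8) = 72: x ≡ 56 (mod 72).
  Combine with x ≡ 10 (mod 11): since gcd(72, 11) = 1, we get a unique residue mod 792.
    Write x = 56 + 72·t and substitute into x ≡ 10 (mod 11): 72·t ≡ 10 − 56 = -46 (mod 11).
    Reduce coefficients mod 11: 6·t ≡ 9 (mod 11).
    The inverse of 6 mod 11 is 2 (since 6·2 = 12 = 1·11 + 1), so t ≡ 2·9 = 18 ≡ 7 (mod 11).
    Then x = 56 + 72·7 = 560, valid modulo lcm(72, 11) = 792: x ≡ 560 (mod 792).
Verify: 560 mod 9 = 2 ✓, 560 mod 8 = 0 ✓, 560 mod 11 = 10 ✓.

x ≡ 560 (mod 792).


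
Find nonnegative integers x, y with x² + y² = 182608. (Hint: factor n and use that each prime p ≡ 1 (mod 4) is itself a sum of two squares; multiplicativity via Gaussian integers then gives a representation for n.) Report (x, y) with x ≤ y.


Step 1: Factor n = 182608 = 2^4 · 101 · 113.
Step 2: Check the mod-4 condition on each prime factor: 2 = 2 (special); 101 ≡ 1 (mod 4), exponent 1; 113 ≡ 1 (mod 4), exponent 1.
All primes ≡ 3 (mod 4) appear to even exponent (or don't appear), so by the two-squares theorem n IS expressible as a sum of two squares.
Step 3: Build a representation. Group n = k² · m with k = 4 and m = 101 · 113 = 11413 (a product of primes ≡ 1 (mod 4)); a representation of m scales to one of n via (k·x)² + (k·y)² = k²(x² + y²). Each prime p ≡ 1 (mod 4) is itself a sum of two squares; find a² by testing p − a² for a perfect square:
  101: 101 − 1² = 100 = 10² ⇒ 101 = 1² + 10².
  113: 113 − 1² = 112, 113 − 2² = 109, 113 − 3² = 104, 113 − 4² = 97, 113 − 5² = 88, 113 − 6² = 77, 113 − 7² = 64 = 8² ⇒ 113 = 7² + 8².
  Combine using the Brahmagupta–Fibonacci identity (a² + b²)(c² + d²) = (ac − bd)² + (ad + bc)² = (ac + bd)² + (ad − bc)²:
  101 · 113 = 11413: from (1² + 10²)(7² + 8²), take (1·7 − 10·8, 1·8 + 10·7) = (7 − 80, 8 + 70) = (-73, 78); dropping signs (only squares matter) gives (73, 78); check 73² + 78² = 5329 + 6084 = 11413 ✓.
  Scale by k = 4: (4·73, 4·78) = (292, 312).
Step 4: Order so x ≤ y and verify: 292² + 312² = 85264 + 97344 = 182608 = n. ✓

n = 182608 = 292² + 312² (one valid representation with x ≤ y).


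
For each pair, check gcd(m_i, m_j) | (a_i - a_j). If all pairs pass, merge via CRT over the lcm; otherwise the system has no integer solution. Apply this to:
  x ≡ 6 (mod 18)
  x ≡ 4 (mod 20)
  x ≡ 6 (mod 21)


Moduli 18, 20, 21 are not pairwise coprime, so CRT works modulo lcm(m_i) when all pairwise compatibility conditions hold.
Pairwise compatibility: gcd(m_i, m_j) must divide a_i - a_j for every pair.
Merge one congruence at a time:
  Start: x ≡ 6 (mod 18).
  Combine with x ≡ 4 (mod 20): gcd(18, 20) = 2; 4 - 6 = -2, which IS divisible by 2, so compatible.
    Write x = 6 + 18·t and substitute into x ≡ 4 (mod 20): 18·t ≡ 4 − 6 = -2 (mod 20).
    Divide the congruence (and modulus) by g = 2: 9·t ≡ -1 (mod 10).
    Reduce coefficients mod 10: 9·t ≡ 9 (mod 10).
    The inverse of 9 mod 10 is 9 (since 9·9 = 81 = 8·10 + 1), so t ≡ 9·9 = 81 ≡ 1 (mod 10).
    Then x = 6 + 18·1 = 24, valid modulo lcm(18, 20) = 180: x ≡ 24 (mod 180).
  Combine with x ≡ 6 (mod 21): gcd(180, 21) = 3; 6 - 24 = -18, which IS divisible by 3, so compatible.
    Write x = 24 + 180·t and substitute into x ≡ 6 (mod 21): 180·t ≡ 6 − 24 = -18 (mod 21).
    Divide the congruence (and modulus) by g = 3: 60·t ≡ -6 (mod 7).
    Reduce coefficients mod 7: 4·t ≡ 1 (mod 7).
    The inverse of 4 mod 7 is 2 (since 4·2 = 8 = 1·7 + 1), so t ≡ 2·1 = 2 ≡ 2 (mod 7).
    Then x = 24 + 180·2 = 384, valid modulo lcm(180, 21) = 1260: x ≡ 384 (mod 1260).
Verify: 384 mod 18 = 6, 384 mod 20 = 4, 384 mod 21 = 6.

x ≡ 384 (mod 1260).


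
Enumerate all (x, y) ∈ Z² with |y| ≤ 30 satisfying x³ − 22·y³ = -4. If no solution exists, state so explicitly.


The equation is x³ - 22y³ = -4. For fixed y, x³ = 22·y³ − 4, so a solution requires the RHS to be a perfect cube.
Strategy: iterate y from -30 to 30, compute RHS = 22·y³ − 4, and check whether it is a (positive or negative) perfect cube.
Check small values of y:
  y = 0: RHS = -4 is not a perfect cube.
  y = 1: RHS = 18 is not a perfect cube.
  y = -1: RHS = -26 is not a perfect cube.
  y = 2: RHS = 172 is not a perfect cube.
  y = -2: RHS = -180 is not a perfect cube.
  y = 3: RHS = 590 is not a perfect cube.
  y = -3: RHS = -598 is not a perfect cube.
Continuing the search up to |y| = 30 finds no solutions either.
No (x, y) in the scanned range satisfies the equation.

No integer solutions with |y| ≤ 30.


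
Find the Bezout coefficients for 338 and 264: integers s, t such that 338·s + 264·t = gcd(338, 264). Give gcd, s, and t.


Euclidean algorithm on (338, 264) — divide until remainder is 0:
  338 = 1 · 264 + 74
  264 = 3 · 74 + 42
  74 = 1 · 42 + 32
  42 = 1 · 32 + 10
  32 = 3 · 10 + 2
  10 = 5 · 2 + 0
gcd(338, 264) = 2.
Track Bezout coefficients alongside the remainders: start with r₀ = 338 = a·1 + b·0 (s = 1, t = 0) and r₁ = 264 = a·0 + b·1 (s = 0, t = 1); each new remainder r_{k+1} = r_{k-1} − q_k·r_k inherits s_{k+1} = s_{k-1} − q_k·s_k, t_{k+1} = t_{k-1} − q_k·t_k, so r_k = a·s_k + b·t_k at every step:
  q = 1: r = 74, s = 1 − 1·0 = 1, t = 0 − 1·1 = -1  (check: 338·1 + 264·(-1) = 74)
  q = 3: r = 42, s = 0 − 3·1 = -3, t = 1 − 3·(-1) = 4  (check: 338·(-3) + 264·4 = 42)
  q = 1: r = 32, s = 1 − 1·(-3) = 4, t = -1 − 1·4 = -5  (check: 338·4 + 264·(-5) = 32)
  q = 1: r = 10, s = -3 − 1·4 = -7, t = 4 − 1·(-5) = 9  (check: 338·(-7) + 264·9 = 10)
  q = 3: r = 2, s = 4 − 3·(-7) = 25, t = -5 − 3·9 = -32  (check: 338·25 + 264·(-32) = 2)
The row with r = 2 (the gcd) gives the Bezout coefficients s = 25, t = -32.
Result: 338 · (25) + 264 · (-32) = 2.

gcd(338, 264) = 2; s = 25, t = -32 (check: 338·25 + 264·(-32) = 2).


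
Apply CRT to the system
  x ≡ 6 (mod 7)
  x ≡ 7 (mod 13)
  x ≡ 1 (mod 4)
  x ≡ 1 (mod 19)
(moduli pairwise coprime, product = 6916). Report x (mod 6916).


Product of moduli M = 7 · 13 · 4 · 19 = 6916.
Merge one congruence at a time:
  Start: x ≡ 6 (mod 7).
  Combine with x ≡ 7 (mod 13); new modulus lcm = 91.
    Write x = 6 + 7·t and substitute into x ≡ 7 (mod 13): 7·t ≡ 7 − 6 = 1 (mod 13).
    The inverse of 7 mod 13 is 2 (since 7·2 = 14 = 1·13 + 1), so t ≡ 2·1 = 2 ≡ 2 (mod 13).
    Then x = 6 + 7·2 = 20, valid modulo lcm(7, 13) = 91: x ≡ 20 (mod 91).
  Combine with x ≡ 1 (mod 4); new modulus lcm = 364.
    Write x = 20 + 91·t and substitute into x ≡ 1 (mod 4): 91·t ≡ 1 − 20 = -19 (mod 4).
    Reduce coefficients mod 4: 3·t ≡ 1 (mod 4).
    The inverse of 3 mod 4 is 3 (since 3·3 = 9 = 2·4 + 1), so t ≡ 3·1 = 3 ≡ 3 (mod 4).
    Then x = 20 + 91·3 = 293, valid modulo lcm(91, 4) = 364: x ≡ 293 (mod 364).
  Combine with x ≡ 1 (mod 19); new modulus lcm = 6916.
    Write x = 293 + 364·t and substitute into x ≡ 1 (mod 19): 364·t ≡ 1 − 293 = -292 (mod 19).
    Reduce coefficients mod 19: 3·t ≡ 12 (mod 19).
    The inverse of 3 mod 19 is 13 (since 3·13 = 39 = 2·19 + 1), so t ≡ 13·12 = 156 ≡ 4 (mod 19).
    Then x = 293 + 364·4 = 1749, valid modulo lcm(364, 19) = 6916: x ≡ 1749 (mod 6916).
Verify against each original: 1749 mod 7 = 6, 1749 mod 13 = 7, 1749 mod 4 = 1, 1749 mod 19 = 1.

x ≡ 1749 (mod 6916).


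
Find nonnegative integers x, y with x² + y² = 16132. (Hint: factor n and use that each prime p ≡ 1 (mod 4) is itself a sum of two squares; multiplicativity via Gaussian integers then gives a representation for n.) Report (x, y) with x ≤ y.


Step 1: Factor n = 16132 = 2^2 · 37 · 109.
Step 2: Check the mod-4 condition on each prime factor: 2 = 2 (special); 37 ≡ 1 (mod 4), exponent 1; 109 ≡ 1 (mod 4), exponent 1.
All primes ≡ 3 (mod 4) appear to even exponent (or don't appear), so by the two-squares theorem n IS expressible as a sum of two squares.
Step 3: Build a representation. Group n = k² · m with k = 2 and m = 37 · 109 = 4033 (a product of primes ≡ 1 (mod 4)); a representation of m scales to one of n via (k·x)² + (k·y)² = k²(x² + y²). Each prime p ≡ 1 (mod 4) is itself a sum of two squares; find a² by testing p − a² for a perfect square:
  37: 37 − 1² = 36 = 6² ⇒ 37 = 1² + 6².
  109: 109 − 1² = 108, 109 − 2² = 105, 109 − 3² = 100 = 10² ⇒ 109 = 3² + 10².
  Combine using the Brahmagupta–Fibonacci identity (a² + b²)(c² + d²) = (ac − bd)² + (ad + bc)² = (ac + bd)² + (ad − bc)²:
  37 · 109 = 4033: from (1² + 6²)(3² + 10²), take (1·3 − 6·10, 1·10 + 6·3) = (3 − 60, 10 + 18) = (-57, 28); dropping signs (only squares matter) gives (57, 28); check 57² + 28² = 3249 + 784 = 4033 ✓.
  Scale by k = 2: (2·57, 2·28) = (114, 56).
Step 4: Order so x ≤ y and verify: 56² + 114² = 3136 + 12996 = 16132 = n. ✓

n = 16132 = 56² + 114² (one valid representation with x ≤ y).


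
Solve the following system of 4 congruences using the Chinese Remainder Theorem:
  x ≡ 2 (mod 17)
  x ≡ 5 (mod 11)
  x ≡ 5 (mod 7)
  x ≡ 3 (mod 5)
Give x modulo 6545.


Product of moduli M = 17 · 11 · 7 · 5 = 6545.
Merge one congruence at a time:
  Start: x ≡ 2 (mod 17).
  Combine with x ≡ 5 (mod 11); new modulus lcm = 187.
    Write x = 2 + 17·t and substitute into x ≡ 5 (mod 11): 17·t ≡ 5 − 2 = 3 (mod 11).
    Reduce coefficients mod 11: 6·t ≡ 3 (mod 11).
    The inverse of 6 mod 11 is 2 (since 6·2 = 12 = 1·11 + 1), so t ≡ 2·3 = 6 ≡ 6 (mod 11).
    Then x = 2 + 17·6 = 104, valid modulo lcm(17, 11) = 187: x ≡ 104 (mod 187).
  Combine with x ≡ 5 (mod 7); new modulus lcm = 1309.
    Write x = 104 + 187·t and substitute into x ≡ 5 (mod 7): 187·t ≡ 5 − 104 = -99 (mod 7).
    Reduce coefficients mod 7: 5·t ≡ 6 (mod 7).
    The inverse of 5 mod 7 is 3 (since 5·3 = 15 = 2·7 + 1), so t ≡ 3·6 = 18 ≡ 4 (mod 7).
    Then x = 104 + 187·4 = 852, valid modulo lcm(187, 7) = 1309: x ≡ 852 (mod 1309).
  Combine with x ≡ 3 (mod 5); new modulus lcm = 6545.
    Write x = 852 + 1309·t and substitute into x ≡ 3 (mod 5): 1309·t ≡ 3 − 852 = -849 (mod 5).
    Reduce coefficients mod 5: 4·t ≡ 1 (mod 5).
    The inverse of 4 mod 5 is 4 (since 4·4 = 16 = 3·5 + 1), so t ≡ 4·1 = 4 ≡ 4 (mod 5).
    Then x = 852 + 1309·4 = 6088, valid modulo lcm(1309, 5) = 6545: x ≡ 6088 (mod 6545).
Verify against each original: 6088 mod 17 = 2, 6088 mod 11 = 5, 6088 mod 7 = 5, 6088 mod 5 = 3.

x ≡ 6088 (mod 6545).


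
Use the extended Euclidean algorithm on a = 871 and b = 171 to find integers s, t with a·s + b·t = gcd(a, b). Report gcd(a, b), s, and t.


Euclidean algorithm on (871, 171) — divide until remainder is 0:
  871 = 5 · 171 + 16
  171 = 10 · 16 + 11
  16 = 1 · 11 + 5
  11 = 2 · 5 + 1
  5 = 5 · 1 + 0
gcd(871, 171) = 1.
Track Bezout coefficients alongside the remainders: start with r₀ = 871 = a·1 + b·0 (s = 1, t = 0) and r₁ = 171 = a·0 + b·1 (s = 0, t = 1); each new remainder r_{k+1} = r_{k-1} − q_k·r_k inherits s_{k+1} = s_{k-1} − q_k·s_k, t_{k+1} = t_{k-1} − q_k·t_k, so r_k = a·s_k + b·t_k at every step:
  q = 5: r = 16, s = 1 − 5·0 = 1, t = 0 − 5·1 = -5  (check: 871·1 + 171·(-5) = 16)
  q = 10: r = 11, s = 0 − 10·1 = -10, t = 1 − 10·(-5) = 51  (check: 871·(-10) + 171·51 = 11)
  q = 1: r = 5, s = 1 − 1·(-10) = 11, t = -5 − 1·51 = -56  (check: 871·11 + 171·(-56) = 5)
  q = 2: r = 1, s = -10 − 2·11 = -32, t = 51 − 2·(-56) = 163  (check: 871·(-32) + 171·163 = 1)
The row with r = 1 (the gcd) gives the Bezout coefficients s = -32, t = 163.
Result: 871 · (-32) + 171 · (163) = 1.

gcd(871, 171) = 1; s = -32, t = 163 (check: 871·(-32) + 171·163 = 1).


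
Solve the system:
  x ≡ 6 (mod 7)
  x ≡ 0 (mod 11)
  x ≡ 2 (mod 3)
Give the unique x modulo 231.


Moduli 7, 11, 3 are pairwise coprime; by CRT there is a unique solution modulo M = 7 · 11 · 3 = 231.
Solve pairwise, accumulating the modulus:
  Start with x ≡ 6 (mod 7).
  Combine with x ≡ 0 (mod 11): since gcd(7, 11) = 1, we get a unique residue mod 77.
    Write x = 6 + 7·t and substitute into x ≡ 0 (mod 11): 7·t ≡ 0 − 6 = -6 (mod 11).
    Reduce coefficients mod 11: 7·t ≡ 5 (mod 11).
    The inverse of 7 mod 11 is 8 (since 7·8 = 56 = 5·11 + 1), so t ≡ 8·5 = 40 ≡ 7 (mod 11).
    Then x = 6 + 7·7 = 55, valid modulo lcm(7, 11) = 77: x ≡ 55 (mod 77).
  Combine with x ≡ 2 (mod 3): since gcd(77, 3) = 1, we get a unique residue mod 231.
    Write x = 55 + 77·t and substitute into x ≡ 2 (mod 3): 77·t ≡ 2 − 55 = -53 (mod 3).
    Reduce coefficients mod 3: 2·t ≡ 1 (mod 3).
    The inverse of 2 mod 3 is 2 (since 2·2 = 4 = 1·3 + 1), so t ≡ 2·1 = 2 ≡ 2 (mod 3).
    Then x = 55 + 77·2 = 209, valid modulo lcm(77, 3) = 231: x ≡ 209 (mod 231).
Verify: 209 mod 7 = 6 ✓, 209 mod 11 = 0 ✓, 209 mod 3 = 2 ✓.

x ≡ 209 (mod 231).


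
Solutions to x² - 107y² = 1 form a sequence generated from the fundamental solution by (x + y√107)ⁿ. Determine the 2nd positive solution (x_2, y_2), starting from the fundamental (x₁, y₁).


Step 1: Find the fundamental solution (x₁, y₁) of x² - 107y² = 1.
  Expand √107 as a continued fraction. a₀ = ⌊√107⌋ = 10; iterate m_{k+1} = d_k·a_k − m_k, d_{k+1} = (107 − m_{k+1}²)/d_k, a_{k+1} = ⌊(a₀ + m_{k+1})/d_{k+1}⌋ (starting m₀ = 0, d₀ = 1), with convergents p_k = a_k·p_{k-1} + p_{k-2}, q_k = a_k·q_{k-1} + q_{k-2} (p₋₁ = 1, q₋₁ = 0):
  k = 0: a₀ = 10; p₀/q₀ = 10/1; p₀² − 107·q₀² = 100 − 107 = -7.
  k = 1: m = 10, d = 7, a = ⌊(10 + 10)/7⌋ = 2; p/q = (2·10 + 1)/(2·1 + 0) = 21/2; p² − 107·q² = 441 − 428 = 13.
  k = 2: m = 4, d = 13, a = ⌊(10 + 4)/13⌋ = 1; p/q = (1·21 + 10)/(1·2 + 1) = 31/3; p² − 107·q² = 961 − 963 = -2.
  k = 3: m = 9, d = 2, a = ⌊(10 + 9)/2⌋ = 9; p/q = (9·31 + 21)/(9·3 + 2) = 300/29; p² − 107·q² = 90000 − 89987 = 13.
  k = 4: m = 9, d = 13, a = ⌊(10 + 9)/13⌋ = 1; p/q = (1·300 + 31)/(1·29 + 3) = 331/32; p² − 107·q² = 109561 − 109568 = -7.
  k = 5: m = 4, d = 7, a = ⌊(10 + 4)/7⌋ = 2; p/q = (2·331 + 300)/(2·32 + 29) = 962/93; p² − 107·q² = 925444 − 925443 = 1.
  The first convergent with p² − 107·q² = 1 gives the fundamental solution (x₁, y₁) = (962, 93).
Step 2: Apply the recurrence (x_{n+1}, y_{n+1}) = (x₁x_n + 107y₁y_n, x₁y_n + y₁x_n) repeatedly.
  From (x_1, y_1) = (962, 93): x_2 = 962·962 + 107·93·93 = 1850887; y_2 = 962·93 + 93·962 = 178932.
Step 3: Verify x_2² - 107·y_2² = 3425782686769 - 3425782686768 = 1 (should be 1). ✓

(x_1, y_1) = (962, 93); (x_2, y_2) = (1850887, 178932).


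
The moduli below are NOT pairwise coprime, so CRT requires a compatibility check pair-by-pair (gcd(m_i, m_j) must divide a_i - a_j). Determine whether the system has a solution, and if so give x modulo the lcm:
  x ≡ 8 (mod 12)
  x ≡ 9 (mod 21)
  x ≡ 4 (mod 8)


Moduli 12, 21, 8 are not pairwise coprime, so CRT works modulo lcm(m_i) when all pairwise compatibility conditions hold.
Pairwise compatibility: gcd(m_i, m_j) must divide a_i - a_j for every pair.
Merge one congruence at a time:
  Start: x ≡ 8 (mod 12).
  Combine with x ≡ 9 (mod 21): gcd(12, 21) = 3, and 9 - 8 = 1 is NOT divisible by 3.
    ⇒ system is inconsistent (no integer solution).

No solution (the system is inconsistent).


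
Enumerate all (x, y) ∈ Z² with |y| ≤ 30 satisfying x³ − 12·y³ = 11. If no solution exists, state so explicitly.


The equation is x³ - 12y³ = 11. For fixed y, x³ = 12·y³ + 11, so a solution requires the RHS to be a perfect cube.
Strategy: iterate y from -30 to 30, compute RHS = 12·y³ + 11, and check whether it is a (positive or negative) perfect cube.
Check small values of y:
  y = 0: RHS = 11 is not a perfect cube.
  y = 1: RHS = 23 is not a perfect cube.
  y = -1: RHS = -1 = (-1)³ ⇒ x = -1 works.
  y = 2: RHS = 107 is not a perfect cube.
  y = -2: RHS = -85 is not a perfect cube.
  y = 3: RHS = 335 is not a perfect cube.
  y = -3: RHS = -313 is not a perfect cube.
Continuing the search up to |y| = 30 finds no further solutions beyond those listed.
Collected solutions: (-1, -1).

Solutions (with |y| ≤ 30): (-1, -1).


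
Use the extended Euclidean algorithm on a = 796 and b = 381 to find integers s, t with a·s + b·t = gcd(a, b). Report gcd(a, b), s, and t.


Euclidean algorithm on (796, 381) — divide until remainder is 0:
  796 = 2 · 381 + 34
  381 = 11 · 34 + 7
  34 = 4 · 7 + 6
  7 = 1 · 6 + 1
  6 = 6 · 1 + 0
gcd(796, 381) = 1.
Track Bezout coefficients alongside the remainders: start with r₀ = 796 = a·1 + b·0 (s = 1, t = 0) and r₁ = 381 = a·0 + b·1 (s = 0, t = 1); each new remainder r_{k+1} = r_{k-1} − q_k·r_k inherits s_{k+1} = s_{k-1} − q_k·s_k, t_{k+1} = t_{k-1} − q_k·t_k, so r_k = a·s_k + b·t_k at every step:
  q = 2: r = 34, s = 1 − 2·0 = 1, t = 0 − 2·1 = -2  (check: 796·1 + 381·(-2) = 34)
  q = 11: r = 7, s = 0 − 11·1 = -11, t = 1 − 11·(-2) = 23  (check: 796·(-11) + 381·23 = 7)
  q = 4: r = 6, s = 1 − 4·(-11) = 45, t = -2 − 4·23 = -94  (check: 796·45 + 381·(-94) = 6)
  q = 1: r = 1, s = -11 − 1·45 = -56, t = 23 − 1·(-94) = 117  (check: 796·(-56) + 381·117 = 1)
The row with r = 1 (the gcd) gives the Bezout coefficients s = -56, t = 117.
Result: 796 · (-56) + 381 · (117) = 1.

gcd(796, 381) = 1; s = -56, t = 117 (check: 796·(-56) + 381·117 = 1).


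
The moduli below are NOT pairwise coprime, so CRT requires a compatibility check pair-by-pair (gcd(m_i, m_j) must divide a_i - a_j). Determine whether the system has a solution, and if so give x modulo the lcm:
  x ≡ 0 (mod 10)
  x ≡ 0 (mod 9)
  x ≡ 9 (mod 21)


Moduli 10, 9, 21 are not pairwise coprime, so CRT works modulo lcm(m_i) when all pairwise compatibility conditions hold.
Pairwise compatibility: gcd(m_i, m_j) must divide a_i - a_j for every pair.
Merge one congruence at a time:
  Start: x ≡ 0 (mod 10).
  Combine with x ≡ 0 (mod 9): gcd(10, 9) = 1; 0 - 0 = 0, which IS divisible by 1, so compatible.
    Write x = 0 + 10·t and substitute into x ≡ 0 (mod 9): 10·t ≡ 0 − 0 = 0 (mod 9).
    Reduce coefficients mod 9: 1·t ≡ 0 (mod 9).
    So t ≡ 0 (mod 9).
    Then x = 0 + 10·0 = 0, valid modulo lcm(10, 9) = 90: x ≡ 0 (mod 90).
  Combine with x ≡ 9 (mod 21): gcd(90, 21) = 3; 9 - 0 = 9, which IS divisible by 3, so compatible.
    Write x = 0 + 90·t and substitute into x ≡ 9 (mod 21): 90·t ≡ 9 − 0 = 9 (mod 21).
    Divide the congruence (and modulus) by g = 3: 30·t ≡ 3 (mod 7).
    Reduce coefficients mod 7: 2·t ≡ 3 (mod 7).
    The inverse of 2 mod 7 is 4 (since 2·4 = 8 = 1·7 + 1), so t ≡ 4·3 = 12 ≡ 5 (mod 7).
    Then x = 0 + 90·5 = 450, valid modulo lcm(90, 21) = 630: x ≡ 450 (mod 630).
Verify: 450 mod 10 = 0, 450 mod 9 = 0, 450 mod 21 = 9.

x ≡ 450 (mod 630).


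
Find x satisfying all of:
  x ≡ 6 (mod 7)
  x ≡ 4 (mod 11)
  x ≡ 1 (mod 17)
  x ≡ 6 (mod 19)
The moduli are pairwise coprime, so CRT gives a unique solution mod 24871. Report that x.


Product of moduli M = 7 · 11 · 17 · 19 = 24871.
Merge one congruence at a time:
  Start: x ≡ 6 (mod 7).
  Combine with x ≡ 4 (mod 11); new modulus lcm = 77.
    Write x = 6 + 7·t and substitute into x ≡ 4 (mod 11): 7·t ≡ 4 − 6 = -2 (mod 11).
    Reduce coefficients mod 11: 7·t ≡ 9 (mod 11).
    The inverse of 7 mod 11 is 8 (since 7·8 = 56 = 5·11 + 1), so t ≡ 8·9 = 72 ≡ 6 (mod 11).
    Then x = 6 + 7·6 = 48, valid modulo lcm(7, 11) = 77: x ≡ 48 (mod 77).
  Combine with x ≡ 1 (mod 17); new modulus lcm = 1309.
    Write x = 48 + 77·t and substitute into x ≡ 1 (mod 17): 77·t ≡ 1 − 48 = -47 (mod 17).
    Reduce coefficients mod 17: 9·t ≡ 4 (mod 17).
    The inverse of 9 mod 17 is 2 (since 9·2 = 18 = 1·17 + 1), so t ≡ 2·4 = 8 ≡ 8 (mod 17).
    Then x = 48 + 77·8 = 664, valid modulo lcm(77, 17) = 1309: x ≡ 664 (mod 1309).
  Combine with x ≡ 6 (mod 19); new modulus lcm = 24871.
    Write x = 664 + 1309·t and substitute into x ≡ 6 (mod 19): 1309·t ≡ 6 − 664 = -658 (mod 19).
    Reduce coefficients mod 19: 17·t ≡ 7 (mod 19).
    The inverse of 17 mod 19 is 9 (since 17·9 = 153 = 8·19 + 1), so t ≡ 9·7 = 63 ≡ 6 (mod 19).
    Then x = 664 + 1309·6 = 8518, valid modulo lcm(1309, 19) = 24871: x ≡ 8518 (mod 24871).
Verify against each original: 8518 mod 7 = 6, 8518 mod 11 = 4, 8518 mod 17 = 1, 8518 mod 19 = 6.

x ≡ 8518 (mod 24871).


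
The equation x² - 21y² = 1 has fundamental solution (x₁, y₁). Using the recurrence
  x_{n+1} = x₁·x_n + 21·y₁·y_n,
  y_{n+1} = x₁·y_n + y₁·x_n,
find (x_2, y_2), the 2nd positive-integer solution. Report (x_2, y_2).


Step 1: Find the fundamental solution (x₁, y₁) of x² - 21y² = 1.
  Expand √21 as a continued fraction. a₀ = ⌊√21⌋ = 4; iterate m_{k+1} = d_k·a_k − m_k, d_{k+1} = (21 − m_{k+1}²)/d_k, a_{k+1} = ⌊(a₀ + m_{k+1})/d_{k+1}⌋ (starting m₀ = 0, d₀ = 1), with convergents p_k = a_k·p_{k-1} + p_{k-2}, q_k = a_k·q_{k-1} + q_{k-2} (p₋₁ = 1, q₋₁ = 0):
  k = 0: a₀ = 4; p₀/q₀ = 4/1; p₀² − 21·q₀² = 16 − 21 = -5.
  k = 1: m = 4, d = 5, a = ⌊(4 + 4)/5⌋ = 1; p/q = (1·4 + 1)/(1·1 + 0) = 5/1; p² − 21·q² = 25 − 21 = 4.
  k = 2: m = 1, d = 4, a = ⌊(4 + 1)/4⌋ = 1; p/q = (1·5 + 4)/(1·1 + 1) = 9/2; p² − 21·q² = 81 − 84 = -3.
  k = 3: m = 3, d = 3, a = ⌊(4 + 3)/3⌋ = 2; p/q = (2·9 + 5)/(2·2 + 1) = 23/5; p² − 21·q² = 529 − 525 = 4.
  k = 4: m = 3, d = 4, a = ⌊(4 + 3)/4⌋ = 1; p/q = (1·23 + 9)/(1·5 + 2) = 32/7; p² − 21·q² = 1024 − 1029 = -5.
  k = 5: m = 1, d = 5, a = ⌊(4 + 1)/5⌋ = 1; p/q = (1·32 + 23)/(1·7 + 5) = 55/12; p² − 21·q² = 3025 − 3024 = 1.
  The first convergent with p² − 21·q² = 1 gives the fundamental solution (x₁, y₁) = (55, 12).
Step 2: Apply the recurrence (x_{n+1}, y_{n+1}) = (x₁x_n + 21y₁y_n, x₁y_n + y₁x_n) repeatedly.
  From (x_1, y_1) = (55, 12): x_2 = 55·55 + 21·12·12 = 6049; y_2 = 55·12 + 12·55 = 1320.
Step 3: Verify x_2² - 21·y_2² = 36590401 - 36590400 = 1 (should be 1). ✓

(x_1, y_1) = (55, 12); (x_2, y_2) = (6049, 1320).


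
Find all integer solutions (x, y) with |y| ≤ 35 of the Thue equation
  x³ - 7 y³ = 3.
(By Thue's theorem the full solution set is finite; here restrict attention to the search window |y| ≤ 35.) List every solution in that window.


The equation is x³ - 7y³ = 3. For fixed y, x³ = 7·y³ + 3, so a solution requires the RHS to be a perfect cube.
Strategy: iterate y from -35 to 35, compute RHS = 7·y³ + 3, and check whether it is a (positive or negative) perfect cube.
Check small values of y:
  y = 0: RHS = 3 is not a perfect cube.
  y = 1: RHS = 10 is not a perfect cube.
  y = -1: RHS = -4 is not a perfect cube.
  y = 2: RHS = 59 is not a perfect cube.
  y = -2: RHS = -53 is not a perfect cube.
  y = 3: RHS = 192 is not a perfect cube.
  y = -3: RHS = -186 is not a perfect cube.
Continuing the search up to |y| = 35 finds no solutions either.
No (x, y) in the scanned range satisfies the equation.

No integer solutions with |y| ≤ 35.
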